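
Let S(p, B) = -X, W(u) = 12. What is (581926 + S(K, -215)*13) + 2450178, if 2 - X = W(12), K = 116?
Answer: 3032234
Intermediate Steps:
X = -10 (X = 2 - 1*12 = 2 - 12 = -10)
S(p, B) = 10 (S(p, B) = -1*(-10) = 10)
(581926 + S(K, -215)*13) + 2450178 = (581926 + 10*13) + 2450178 = (581926 + 130) + 2450178 = 582056 + 2450178 = 3032234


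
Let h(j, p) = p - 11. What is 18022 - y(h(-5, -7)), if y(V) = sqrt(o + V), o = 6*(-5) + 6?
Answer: 18022 - I*sqrt(42) ≈ 18022.0 - 6.4807*I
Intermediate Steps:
o = -24 (o = -30 + 6 = -24)
h(j, p) = -11 + p
y(V) = sqrt(-24 + V)
18022 - y(h(-5, -7)) = 18022 - sqrt(-24 + (-11 - 7)) = 18022 - sqrt(-24 - 18) = 18022 - sqrt(-42) = 18022 - I*sqrt(42)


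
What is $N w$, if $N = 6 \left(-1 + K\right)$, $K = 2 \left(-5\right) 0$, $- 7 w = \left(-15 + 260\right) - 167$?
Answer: $\frac{468}{7} \approx 66.857$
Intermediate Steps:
$w = - \frac{78}{7}$ ($w = - \frac{\left(-15 + 260\right) - 167}{7} = - \frac{245 - 167}{7} = \left(- \frac{1}{7}\right) 78 = - \frac{78}{7} \approx -11.143$)
$K = 0$ ($K = \left(-10\right) 0 = 0$)
$N = -6$ ($N = 6 \left(-1 + 0\right) = 6 \left(-1\right) = -6$)
$N w = \left(-6\right) \left(- \frac{78}{7}\right) = \frac{468}{7}$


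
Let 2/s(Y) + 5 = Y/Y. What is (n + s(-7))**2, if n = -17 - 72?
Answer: 32041/4 ≈ 8010.3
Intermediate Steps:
s(Y) = -1/2 (s(Y) = 2/(-5 + Y/Y) = 2/(-5 + 1) = 2/(-4) = 2*(-1/4) = -1/2)
n = -89
(n + s(-7))**2 = (-89 - 1/2)**2 = (-179/2)**2 = 32041/4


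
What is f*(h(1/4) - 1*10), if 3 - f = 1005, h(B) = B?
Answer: 19539/2 ≈ 9769.5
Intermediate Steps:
f = -1002 (f = 3 - 1*1005 = 3 - 1005 = -1002)
f*(h(1/4) - 1*10) = -1002*(1/4 - 1*10) = -1002*(¼ - 10) = -1002*(-39/4) = 19539/2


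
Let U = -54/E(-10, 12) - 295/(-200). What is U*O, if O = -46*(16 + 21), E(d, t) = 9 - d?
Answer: 884189/380 ≈ 2326.8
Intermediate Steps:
O = -1702 (O = -46*37 = -1702)
U = -1039/760 (U = -54/(9 - 1*(-10)) - 295/(-200) = -54/(9 + 10) - 295*(-1/200) = -54/19 + 59/40 = -1039/760 ≈ -1.3671)
U*O = -1039/760*(-1702) = 884189/380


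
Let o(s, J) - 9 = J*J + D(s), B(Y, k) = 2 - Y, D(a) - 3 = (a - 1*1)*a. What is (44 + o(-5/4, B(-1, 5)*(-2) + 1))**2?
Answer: 1798281/256 ≈ 7024.5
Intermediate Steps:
D(a) = 3 + a*(-1 + a) (D(a) = 3 + (a - 1*1)*a = 3 + (a - 1)*a = 3 + (-1 + a)*a = 3 + a*(-1 + a))
o(s, J) = 12 + J**2 + s**2 - s (o(s, J) = 9 + (J*J + (3 + s**2 - s)) = 9 + (J**2 + (3 + s**2 - s)) = 9 + (3 + J**2 + s**2 - s) = 12 + J**2 + s**2 - s)
(44 + o(-5/4, B(-1, 5)*(-2) + 1))**2 = (44 + (12 + ((2 - 1*(-1))*(-2) + 1)**2 + (-5/4)**2 - (-5)/4))**2 = (44 + (12 + ((2 + 1)*(-2) + 1)**2 + (-5*1/4)**2 - (-5)/4))**2 = (44 + (12 + (3*(-2) + 1)**2 + (-5/4)**2 - 1*(-5/4)))**2 = (44 + (12 + (-6 + 1)**2 + 25/16 + 5/4))**2 = (44 + (12 + (-5)**2 + 25/16 + 5/4))**2 = (44 + (12 + 25 + 25/16 + 5/4))**2 = (44 + 637/16)**2 = (1341/16)**2 = 1798281/256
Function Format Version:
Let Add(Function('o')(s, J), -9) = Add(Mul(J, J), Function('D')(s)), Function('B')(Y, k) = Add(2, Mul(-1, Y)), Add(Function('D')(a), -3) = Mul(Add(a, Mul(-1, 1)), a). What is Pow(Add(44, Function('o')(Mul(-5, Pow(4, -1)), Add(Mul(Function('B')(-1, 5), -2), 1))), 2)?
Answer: Rational(1798281, 256) ≈ 7024.5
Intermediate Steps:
Function('D')(a) = Add(3, Mul(a, Add(-1, a))) (Function('D')(a) = Add(3, Mul(Add(a, Mul(-1, 1)), a)) = Add(3, Mul(Add(a, -1), a)) = Add(3, Mul(Add(-1, a), a)) = Add(3, Mul(a, Add(-1, a))))
Function('o')(s, J) = Add(12, Pow(J, 2), Pow(s, 2), Mul(-1, s)) (Function('o')(s, J) = Add(9, Add(Mul(J, J), Add(3, Pow(s, 2), Mul(-1, s)))) = Add(9, Add(Pow(J, 2), Add(3, Pow(s, 2), Mul(-1, s)))) = Add(9, Add(3, Pow(J, 2), Pow(s, 2), Mul(-1, s))) = Add(12, Pow(J, 2), Pow(s, 2), Mul(-1, s)))
Pow(Add(44, Function('o')(Mul(-5, Pow(4, -1)), Add(Mul(Function('B')(-1, 5), -2), 1))), 2) = Pow(Add(44, Add(12, Pow(Add(Mul(Add(2, Mul(-1, -1)), -2), 1), 2), Pow(Mul(-5, Pow(4, -1)), 2), Mul(-1, Mul(-5, Pow(4, -1))))), 2) = Pow(Add(44, Add(12, Pow(Add(Mul(Add(2, 1), -2), 1), 2), Pow(Mul(-5, Rational(1, 4)), 2), Mul(-1, Mul(-5, Rational(1, 4))))), 2) = Pow(Add(44, Add(12, Pow(Add(Mul(3, -2), 1), 2), Pow(Rational(-5, 4), 2), Mul(-1, Rational(-5, 4)))), 2) = Pow(Add(44, Add(12, Pow(Add(-6, 1), 2), Rational(25, 16), Rational(5, 4))), 2) = Pow(Add(44, Add(12, Pow(-5, 2), Rational(25, 16), Rational(5, 4))), 2) = Pow(Add(44, Add(12, 25, Rational(25, 16), Rational(5, 4))), 2) = Pow(Add(44, Rational(637, 16)), 2) = Pow(Rational(1341, 16), 2) = Rational(1798281, 256)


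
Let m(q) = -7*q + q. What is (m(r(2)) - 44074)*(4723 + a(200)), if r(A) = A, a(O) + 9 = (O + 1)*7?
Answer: -269850406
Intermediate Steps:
a(O) = -2 + 7*O (a(O) = -9 + (O + 1)*7 = -9 + (1 + O)*7 = -9 + (7 + 7*O) = -2 + 7*O)
m(q) = -6*q
(m(r(2)) - 44074)*(4723 + a(200)) = (-6*2 - 44074)*(4723 + (-2 + 7*200)) = (-12 - 44074)*(4723 + (-2 + 1400)) = -44086*(4723 + 1398) = -44086*6121 = -269850406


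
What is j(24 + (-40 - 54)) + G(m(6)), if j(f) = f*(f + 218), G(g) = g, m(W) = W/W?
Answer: -10359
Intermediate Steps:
m(W) = 1
j(f) = f*(218 + f)
j(24 + (-40 - 54)) + G(m(6)) = (24 + (-40 - 54))*(218 + (24 + (-40 - 54))) + 1 = (24 - 94)*(218 + (24 - 94)) + 1 = -70*(218 - 70) + 1 = -70*148 + 1 = -10360 + 1 = -10359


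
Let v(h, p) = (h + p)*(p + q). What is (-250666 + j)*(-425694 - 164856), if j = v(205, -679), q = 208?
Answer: 16188156600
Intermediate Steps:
v(h, p) = (208 + p)*(h + p) (v(h, p) = (h + p)*(p + 208) = (h + p)*(208 + p) = (208 + p)*(h + p))
j = 223254 (j = (-679)**2 + 208*205 + 208*(-679) + 205*(-679) = 461041 + 42640 - 141232 - 139195 = 223254)
(-250666 + j)*(-425694 - 164856) = (-250666 + 223254)*(-425694 - 164856) = -27412*(-590550) = 16188156600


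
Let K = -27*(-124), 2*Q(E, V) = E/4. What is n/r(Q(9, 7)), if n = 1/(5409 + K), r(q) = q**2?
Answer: 64/709317 ≈ 9.0228e-5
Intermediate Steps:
Q(E, V) = E/8 (Q(E, V) = (E/4)/2 = E/8)
K = 3348
n = 1/8757 (n = 1/(5409 + 3348) = 1/8757 ≈ 0.00011419)
n/r(Q(9, 7)) = 1/(8757*(((1/8)*9)**2)) = 1/(8757*((9/8)**2)) = 1/(8757*(81/64)) = (1/8757)*(64/81) = 64/709317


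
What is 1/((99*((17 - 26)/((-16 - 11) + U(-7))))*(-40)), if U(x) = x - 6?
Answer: -1/891 ≈ -0.0011223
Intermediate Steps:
U(x) = -6 + x
1/((99*((17 - 26)/((-16 - 11) + U(-7))))*(-40)) = 1/((99*((17 - 26)/((-16 - 11) + (-6 - 7))))*(-40)) = 1/((99*(-9/(-27 - 13)))*(-40)) = 1/((99*(-9/(-40)))*(-40)) = 1/((99*(-9*(-1/40)))*(-40)) = 1/((99*(9/40))*(-40)) = 1/((891/40)*(-40)) = 1/(-891) = -1/891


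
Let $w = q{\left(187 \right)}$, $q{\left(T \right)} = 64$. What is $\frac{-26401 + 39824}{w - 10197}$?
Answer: $- \frac{13423}{10133} \approx -1.3247$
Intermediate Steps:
$w = 64$
$\frac{-26401 + 39824}{w - 10197} = \frac{-26401 + 39824}{64 - 10197} = \frac{13423}{-10133} = 13423 \left(- \frac{1}{10133}\right) = - \frac{13423}{10133}$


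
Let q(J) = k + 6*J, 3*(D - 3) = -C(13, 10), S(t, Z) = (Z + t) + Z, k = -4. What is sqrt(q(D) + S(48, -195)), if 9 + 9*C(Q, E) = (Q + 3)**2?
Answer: I*sqrt(3446)/3 ≈ 19.568*I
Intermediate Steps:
C(Q, E) = -1 + (3 + Q)**2/9 (C(Q, E) = -1 + (Q + 3)**2/9 = -1 + (3 + Q)**2/9)
S(t, Z) = t + 2*Z
D = -166/27 (D = 3 + (-13*(6 + 13)/9)/3 = 3 + (-13*19/9)/3 = 3 + (-1*247/9)/3 = 3 + (1/3)*(-247/9) = 3 - 247/27 = -166/27 ≈ -6.1481)
q(J) = -4 + 6*J
sqrt(q(D) + S(48, -195)) = sqrt((-4 + 6*(-166/27)) + (48 + 2*(-195))) = sqrt((-4 - 332/9) + (48 - 390)) = sqrt(-368/9 - 342) = sqrt(-3446/9) = I*sqrt(3446)/3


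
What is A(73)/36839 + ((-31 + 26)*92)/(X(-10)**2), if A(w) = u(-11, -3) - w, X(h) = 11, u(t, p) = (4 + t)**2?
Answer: -1540804/405229 ≈ -3.8023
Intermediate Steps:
A(w) = 49 - w (A(w) = (4 - 11)**2 - w = (-7)**2 - w = 49 - w)
A(73)/36839 + ((-31 + 26)*92)/(X(-10)**2) = (49 - 1*73)/36839 + ((-31 + 26)*92)/(11**2) = (49 - 73)*(1/36839) - 5*92/121 = -24*1/36839 - 460*1/121 = -24/36839 - 460/121 = -1540804/405229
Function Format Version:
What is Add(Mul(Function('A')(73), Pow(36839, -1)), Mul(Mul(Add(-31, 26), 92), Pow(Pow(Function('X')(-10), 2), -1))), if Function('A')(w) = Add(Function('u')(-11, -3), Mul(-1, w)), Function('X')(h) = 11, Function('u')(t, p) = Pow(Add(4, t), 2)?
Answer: Rational(-1540804, 405229) ≈ -3.8023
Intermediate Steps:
Function('A')(w) = Add(49, Mul(-1, w)) (Function('A')(w) = Add(Pow(Add(4, -11), 2), Mul(-1, w)) = Add(Pow(-7, 2), Mul(-1, w)) = Add(49, Mul(-1, w)))
Add(Mul(Function('A')(73), Pow(36839, -1)), Mul(Mul(Add(-31, 26), 92), Pow(Pow(Function('X')(-10), 2), -1))) = Add(Mul(Add(49, Mul(-1, 73)), Pow(36839, -1)), Mul(Mul(Add(-31, 26), 92), Pow(Pow(11, 2), -1))) = Add(Mul(Add(49, -73), Rational(1, 36839)), Mul(Mul(-5, 92), Pow(121, -1))) = Add(Mul(-24, Rational(1, 36839)), Mul(-460, Rational(1, 121))) = Add(Rational(-24, 36839), Rational(-460, 121)) = Rational(-1540804, 405229)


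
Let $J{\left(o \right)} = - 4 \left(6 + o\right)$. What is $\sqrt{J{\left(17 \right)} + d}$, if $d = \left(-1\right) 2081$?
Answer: $i \sqrt{2173} \approx 46.615 i$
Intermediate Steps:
$J{\left(o \right)} = -24 - 4 o$
$d = -2081$
$\sqrt{J{\left(17 \right)} + d} = \sqrt{\left(-24 - 68\right) - 2081} = \sqrt{-92 - 2081} = \sqrt{-2173} = i \sqrt{2173}$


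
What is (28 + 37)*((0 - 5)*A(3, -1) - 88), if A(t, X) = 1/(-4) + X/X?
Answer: -23855/4 ≈ -5963.8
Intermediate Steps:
A(t, X) = ¾ (A(t, X) = 1*(-¼) + 1 = -¼ + 1 = ¾)
(28 + 37)*((0 - 5)*A(3, -1) - 88) = (28 + 37)*((0 - 5)*(¾) - 88) = 65*(-5*¾ - 88) = 65*(-15/4 - 88) = 65*(-367/4) = -23855/4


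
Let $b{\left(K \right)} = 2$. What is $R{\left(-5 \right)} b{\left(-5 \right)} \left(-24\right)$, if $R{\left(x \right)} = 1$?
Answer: $-48$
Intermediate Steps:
$R{\left(-5 \right)} b{\left(-5 \right)} \left(-24\right) = 1 \cdot 2 \left(-24\right) = 2 \left(-24\right) = -48$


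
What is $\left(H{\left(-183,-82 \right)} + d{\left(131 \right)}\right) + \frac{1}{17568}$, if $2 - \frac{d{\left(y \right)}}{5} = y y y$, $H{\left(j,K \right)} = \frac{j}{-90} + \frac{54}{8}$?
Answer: $- \frac{987359917267}{87840} \approx -1.124 \cdot 10^{7}$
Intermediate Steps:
$H{\left(j,K \right)} = \frac{27}{4} - \frac{j}{90}$ ($H{\left(j,K \right)} = j \left(- \frac{1}{90}\right) + 54 \cdot \frac{1}{8} = - \frac{j}{90} + \frac{27}{4} = \frac{27}{4} - \frac{j}{90}$)
$d{\left(y \right)} = 10 - 5 y^{3}$ ($d{\left(y \right)} = 10 - 5 y y y = 10 - 5 y^{2} y = 10 - 5 y^{3}$)
$\left(H{\left(-183,-82 \right)} + d{\left(131 \right)}\right) + \frac{1}{17568} = \left(\left(\frac{27}{4} - - \frac{61}{30}\right) + \left(10 - 5 \cdot 131^{3}\right)\right) + \frac{1}{17568} = \left(\left(\frac{27}{4} + \frac{61}{30}\right) + \left(10 - 11240455\right)\right) + \frac{1}{17568} = \left(\frac{527}{60} + \left(10 - 11240455\right)\right) + \frac{1}{17568} = \left(\frac{527}{60} - 11240445\right) + \frac{1}{17568} = - \frac{674426173}{60} + \frac{1}{17568} = - \frac{987359917267}{87840}$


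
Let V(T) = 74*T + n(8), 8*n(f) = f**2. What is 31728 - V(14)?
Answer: 30684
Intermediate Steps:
n(f) = f**2/8
V(T) = 8 + 74*T (V(T) = 74*T + (1/8)*8**2 = 74*T + (1/8)*64 = 74*T + 8 = 8 + 74*T)
31728 - V(14) = 31728 - (8 + 74*14) = 31728 - (8 + 1036) = 31728 - 1*1044 = 31728 - 1044 = 30684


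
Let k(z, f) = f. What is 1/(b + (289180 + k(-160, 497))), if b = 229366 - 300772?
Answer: 1/218271 ≈ 4.5815e-6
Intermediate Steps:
b = -71406
1/(b + (289180 + k(-160, 497))) = 1/(-71406 + (289180 + 497)) = 1/(-71406 + 289677) = 1/218271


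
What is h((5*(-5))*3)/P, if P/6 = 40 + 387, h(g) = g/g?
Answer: 1/2562 ≈ 0.00039032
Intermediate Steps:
h(g) = 1
P = 2562 (P = 6*(40 + 387) = 6*427 = 2562)
h((5*(-5))*3)/P = 1/2562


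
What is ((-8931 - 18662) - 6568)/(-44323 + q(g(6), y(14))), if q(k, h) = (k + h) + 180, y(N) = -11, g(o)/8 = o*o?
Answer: 11387/14622 ≈ 0.77876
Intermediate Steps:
g(o) = 8*o² (g(o) = 8*(o*o) = 8*o²)
q(k, h) = 180 + h + k (q(k, h) = (h + k) + 180 = 180 + h + k)
((-8931 - 18662) - 6568)/(-44323 + q(g(6), y(14))) = ((-8931 - 18662) - 6568)/(-44323 + (180 - 11 + 8*6²)) = (-27593 - 6568)/(-44323 + (180 - 11 + 8*36)) = -34161/(-44323 + (180 - 11 + 288)) = -34161/(-44323 + 457) = -34161/(-43866) = -34161*(-1/43866) = 11387/14622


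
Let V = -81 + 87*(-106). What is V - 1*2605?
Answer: -11908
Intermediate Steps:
V = -9303 (V = -81 - 9222 = -9303)
V - 1*2605 = -9303 - 1*2605 = -9303 - 2605 = -11908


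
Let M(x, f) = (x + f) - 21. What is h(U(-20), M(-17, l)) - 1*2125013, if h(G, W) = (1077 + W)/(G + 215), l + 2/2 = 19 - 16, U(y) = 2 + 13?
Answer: -488751949/230 ≈ -2.1250e+6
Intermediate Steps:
U(y) = 15
l = 2 (l = -1 + (19 - 16) = -1 + 3 = 2)
M(x, f) = -21 + f + x (M(x, f) = (f + x) - 21 = -21 + f + x)
h(G, W) = (1077 + W)/(215 + G)
h(U(-20), M(-17, l)) - 1*2125013 = (1077 + (-21 + 2 - 17))/(215 + 15) - 1*2125013 = (1077 - 36)/230 - 2125013 = (1/230)*1041 - 2125013 = 1041/230 - 2125013 = -488751949/230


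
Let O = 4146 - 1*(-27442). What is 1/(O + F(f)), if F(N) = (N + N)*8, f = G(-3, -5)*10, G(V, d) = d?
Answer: 1/30788 ≈ 3.2480e-5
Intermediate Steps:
O = 31588 (O = 4146 + 27442 = 31588)
f = -50 (f = -5*10 = -50)
F(N) = 16*N (F(N) = (2*N)*8 = 16*N)
1/(O + F(f)) = 1/(31588 + 16*(-50)) = 1/(31588 - 800) = 1/30788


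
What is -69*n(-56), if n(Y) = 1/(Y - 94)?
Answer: 23/50 ≈ 0.46000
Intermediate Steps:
n(Y) = 1/(-94 + Y)
-69*n(-56) = -69/(-94 - 56) = -69/(-150) = -69*(-1/150) = 23/50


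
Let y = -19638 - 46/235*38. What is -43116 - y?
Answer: -5515582/235 ≈ -23471.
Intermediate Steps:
y = -4616678/235 (y = -19638 - 46*1/235*38 = -19638 - 46/235*38 = -19638 - 1748/235 = -4616678/235 ≈ -19645.)
-43116 - y = -43116 - 1*(-4616678/235) = -43116 + 4616678/235 = -5515582/235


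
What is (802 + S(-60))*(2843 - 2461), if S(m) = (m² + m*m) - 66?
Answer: 3031552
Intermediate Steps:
S(m) = -66 + 2*m² (S(m) = (m² + m²) - 66 = 2*m² - 66 = -66 + 2*m²)
(802 + S(-60))*(2843 - 2461) = (802 + (-66 + 2*(-60)²))*(2843 - 2461) = (802 + (-66 + 2*3600))*382 = (802 + (-66 + 7200))*382 = (802 + 7134)*382 = 7936*382 = 3031552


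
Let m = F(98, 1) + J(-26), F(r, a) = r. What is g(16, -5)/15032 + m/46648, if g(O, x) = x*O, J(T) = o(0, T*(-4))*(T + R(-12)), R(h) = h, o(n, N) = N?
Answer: -3854073/43825796 ≈ -0.087941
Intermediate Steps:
J(T) = -4*T*(-12 + T) (J(T) = (T*(-4))*(T - 12) = (-4*T)*(-12 + T) = -4*T*(-12 + T))
g(O, x) = O*x
m = -3854 (m = 98 + 4*(-26)*(12 - 1*(-26)) = 98 + 4*(-26)*(12 + 26) = 98 + 4*(-26)*38 = 98 - 3952 = -3854)
g(16, -5)/15032 + m/46648 = (16*(-5))/15032 - 3854/46648 = -80*1/15032 - 3854*1/46648 = -10/1879 - 1927/23324 = -3854073/43825796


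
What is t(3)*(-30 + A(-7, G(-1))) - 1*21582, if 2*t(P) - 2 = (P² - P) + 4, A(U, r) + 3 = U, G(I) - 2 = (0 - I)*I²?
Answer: -21822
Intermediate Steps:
G(I) = 2 - I³ (G(I) = 2 + (0 - I)*I² = 2 + (-I)*I² = 2 - I³)
A(U, r) = -3 + U
t(P) = 3 + P²/2 - P/2 (t(P) = 1 + ((P² - P) + 4)/2 = 1 + (4 + P² - P)/2 = 1 + (2 + P²/2 - P/2) = 3 + P²/2 - P/2)
t(3)*(-30 + A(-7, G(-1))) - 1*21582 = (3 + (½)*3² - ½*3)*(-30 + (-3 - 7)) - 1*21582 = (3 + (½)*9 - 3/2)*(-30 - 10) - 21582 = (3 + 9/2 - 3/2)*(-40) - 21582 = 6*(-40) - 21582 = -240 - 21582 = -21822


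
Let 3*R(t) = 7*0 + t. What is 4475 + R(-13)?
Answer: 13412/3 ≈ 4470.7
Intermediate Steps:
R(t) = t/3 (R(t) = (7*0 + t)/3 = (0 + t)/3 = t/3)
4475 + R(-13) = 4475 + (1/3)*(-13) = 4475 - 13/3 = 13412/3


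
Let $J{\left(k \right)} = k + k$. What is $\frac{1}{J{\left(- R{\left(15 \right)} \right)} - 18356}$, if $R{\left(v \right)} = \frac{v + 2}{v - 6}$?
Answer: $- \frac{9}{165238} \approx -5.4467 \cdot 10^{-5}$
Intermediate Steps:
$R{\left(v \right)} = \frac{2 + v}{-6 + v}$
$J{\left(k \right)} = 2 k$
$\frac{1}{J{\left(- R{\left(15 \right)} \right)} - 18356} = \frac{1}{2 \left(- \frac{2 + 15}{-6 + 15}\right) - 18356} = \frac{1}{2 \left(- \frac{17}{9}\right) - 18356} = \frac{1}{- \frac{34}{9} - 18356} = \frac{1}{- \frac{165238}{9}} = - \frac{9}{165238}$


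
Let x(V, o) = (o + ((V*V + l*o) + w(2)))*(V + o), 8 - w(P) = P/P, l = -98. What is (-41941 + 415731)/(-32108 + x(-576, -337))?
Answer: -186895/166397522 ≈ -0.0011232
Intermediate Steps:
w(P) = 7 (w(P) = 8 - P/P = 8 - 1*1 = 8 - 1 = 7)
x(V, o) = (V + o)*(7 + V² - 97*o) (x(V, o) = (o + ((V*V - 98*o) + 7))*(V + o) = (o + ((V² - 98*o) + 7))*(V + o) = (o + (7 + V² - 98*o))*(V + o) = (7 + V² - 97*o)*(V + o) = (V + o)*(7 + V² - 97*o))
(-41941 + 415731)/(-32108 + x(-576, -337)) = (-41941 + 415731)/(-32108 + ((-576)³ - 97*(-337)² + 7*(-576) + 7*(-337) - 337*(-576)² - 97*(-576)*(-337))) = 373790/(-32108 + (-191102976 - 97*113569 - 4032 - 2359 - 337*331776 - 18828864)) = 373790/(-32108 + (-191102976 - 11016193 - 4032 - 2359 - 111808512 - 18828864)) = 373790/(-32108 - 332762936) = 373790/(-332795044) = 373790*(-1/332795044) = -186895/166397522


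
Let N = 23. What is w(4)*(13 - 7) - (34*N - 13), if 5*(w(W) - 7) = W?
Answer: -3611/5 ≈ -722.20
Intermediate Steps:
w(W) = 7 + W/5
w(4)*(13 - 7) - (34*N - 13) = (7 + (⅕)*4)*(13 - 7) - (34*23 - 13) = (7 + ⅘)*6 - (782 - 13) = (39/5)*6 - 1*769 = 234/5 - 769 = -3611/5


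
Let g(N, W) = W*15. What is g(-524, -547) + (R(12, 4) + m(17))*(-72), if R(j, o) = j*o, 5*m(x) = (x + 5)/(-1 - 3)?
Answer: -57909/5 ≈ -11582.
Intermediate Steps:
m(x) = -¼ - x/20 (m(x) = ((x + 5)/(-1 - 3))/5 = ((5 + x)/(-4))/5 = ((5 + x)*(-¼))/5 = (-5/4 - x/4)/5 = -¼ - x/20)
g(N, W) = 15*W
g(-524, -547) + (R(12, 4) + m(17))*(-72) = 15*(-547) + (12*4 + (-¼ - 1/20*17))*(-72) = -8205 + (48 + (-¼ - 17/20))*(-72) = -8205 + (48 - 11/10)*(-72) = -8205 + (469/10)*(-72) = -8205 - 16884/5 = -57909/5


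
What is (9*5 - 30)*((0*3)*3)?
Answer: 0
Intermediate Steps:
(9*5 - 30)*((0*3)*3) = (45 - 30)*(0*3) = 15*0 = 0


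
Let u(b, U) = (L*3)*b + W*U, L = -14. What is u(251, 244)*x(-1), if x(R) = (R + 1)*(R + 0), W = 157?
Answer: 0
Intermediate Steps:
x(R) = R*(1 + R) (x(R) = (1 + R)*R = R*(1 + R))
u(b, U) = -42*b + 157*U (u(b, U) = (-14*3)*b + 157*U = -42*b + 157*U)
u(251, 244)*x(-1) = (-42*251 + 157*244)*(-(1 - 1)) = (-10542 + 38308)*(-1*0) = 27766*0 = 0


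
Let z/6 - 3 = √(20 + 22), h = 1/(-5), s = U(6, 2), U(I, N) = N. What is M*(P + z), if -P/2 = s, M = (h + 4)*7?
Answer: 1862/5 + 798*√42/5 ≈ 1406.7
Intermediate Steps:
s = 2
h = -⅕ ≈ -0.20000
M = 133/5 (M = (-⅕ + 4)*7 = (19/5)*7 = 133/5 ≈ 26.600)
P = -4 (P = -2*2 = -4)
z = 18 + 6*√42 (z = 18 + 6*√(20 + 22) = 18 + 6*√42 ≈ 56.884)
M*(P + z) = 133*(-4 + (18 + 6*√42))/5 = 133*(14 + 6*√42)/5 = 1862/5 + 798*√42/5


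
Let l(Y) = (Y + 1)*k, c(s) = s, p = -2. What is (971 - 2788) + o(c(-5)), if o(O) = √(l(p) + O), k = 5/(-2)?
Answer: -1817 + I*√10/2 ≈ -1817.0 + 1.5811*I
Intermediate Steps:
k = -5/2 (k = 5*(-½) = -5/2 ≈ -2.5000)
l(Y) = -5/2 - 5*Y/2 (l(Y) = (Y + 1)*(-5/2) = (1 + Y)*(-5/2) = -5/2 - 5*Y/2)
o(O) = √(5/2 + O) (o(O) = √((-5/2 - 5/2*(-2)) + O) = √((-5/2 + 5) + O) = √(5/2 + O))
(971 - 2788) + o(c(-5)) = (971 - 2788) + √(10 + 4*(-5))/2 = -1817 + √(10 - 20)/2 = -1817 + √(-10)/2 = -1817 + (I*√10)/2 = -1817 + I*√10/2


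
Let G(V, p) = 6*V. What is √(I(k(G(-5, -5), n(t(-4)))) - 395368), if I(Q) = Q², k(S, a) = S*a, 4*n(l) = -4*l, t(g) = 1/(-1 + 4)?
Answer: 2*I*√98817 ≈ 628.7*I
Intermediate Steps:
t(g) = ⅓ (t(g) = 1/3 = ⅓)
n(l) = -l (n(l) = (-4*l)/4 = -l)
√(I(k(G(-5, -5), n(t(-4)))) - 395368) = √(((6*(-5))*(-1*⅓))² - 395368) = √((-30*(-⅓))² - 395368) = √(10² - 395368) = √(100 - 395368) = √(-395268) = 2*I*√98817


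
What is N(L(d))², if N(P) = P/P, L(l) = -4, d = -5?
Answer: 1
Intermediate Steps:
N(P) = 1
N(L(d))² = 1² = 1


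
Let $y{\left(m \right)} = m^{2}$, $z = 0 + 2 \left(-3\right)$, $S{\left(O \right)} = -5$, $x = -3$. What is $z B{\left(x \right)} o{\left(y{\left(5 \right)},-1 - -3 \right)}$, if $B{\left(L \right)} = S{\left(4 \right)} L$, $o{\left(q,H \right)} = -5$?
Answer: $450$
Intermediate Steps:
$z = -6$ ($z = 0 - 6 = -6$)
$B{\left(L \right)} = - 5 L$
$z B{\left(x \right)} o{\left(y{\left(5 \right)},-1 - -3 \right)} = - 6 \left(\left(-5\right) \left(-3\right)\right) \left(-5\right) = \left(-6\right) 15 \left(-5\right) = \left(-90\right) \left(-5\right) = 450$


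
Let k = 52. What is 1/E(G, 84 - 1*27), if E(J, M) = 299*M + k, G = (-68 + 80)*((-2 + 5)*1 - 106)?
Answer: 1/17095 ≈ 5.8497e-5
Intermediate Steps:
G = -1236 (G = 12*(3*1 - 106) = 12*(3 - 106) = 12*(-103) = -1236)
E(J, M) = 52 + 299*M (E(J, M) = 299*M + 52 = 52 + 299*M)
1/E(G, 84 - 1*27) = 1/(52 + 299*(84 - 1*27)) = 1/(52 + 299*(84 - 27)) = 1/(52 + 299*57) = 1/(52 + 17043) = 1/17095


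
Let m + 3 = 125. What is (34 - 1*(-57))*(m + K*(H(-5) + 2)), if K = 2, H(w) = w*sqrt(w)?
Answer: 11466 - 910*I*sqrt(5) ≈ 11466.0 - 2034.8*I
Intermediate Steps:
m = 122 (m = -3 + 125 = 122)
H(w) = w**(3/2)
(34 - 1*(-57))*(m + K*(H(-5) + 2)) = (34 - 1*(-57))*(122 + 2*((-5)**(3/2) + 2)) = (34 + 57)*(122 + 2*(-5*I*sqrt(5) + 2)) = 91*(122 + 2*(2 - 5*I*sqrt(5))) = 91*(122 + (4 - 10*I*sqrt(5))) = 91*(126 - 10*I*sqrt(5)) = 11466 - 910*I*sqrt(5)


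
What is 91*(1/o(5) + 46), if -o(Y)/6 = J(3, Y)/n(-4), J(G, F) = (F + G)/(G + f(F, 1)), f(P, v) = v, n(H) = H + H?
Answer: 12740/3 ≈ 4246.7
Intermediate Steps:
n(H) = 2*H
J(G, F) = (F + G)/(1 + G) (J(G, F) = (F + G)/(G + 1) = (F + G)/(1 + G))
o(Y) = 9/16 + 3*Y/16 (o(Y) = -6*(Y + 3)/(1 + 3)/(2*(-4)) = -6*(3 + Y)/4/(-8) = -6*(3 + Y)/4*(-1)/8 = -6*(3/4 + Y/4)*(-1)/8 = -6*(-3/32 - Y/32) = 9/16 + 3*Y/16)
91*(1/o(5) + 46) = 91*(1/(9/16 + (3/16)*5) + 46) = 91*(1/(9/16 + 15/16) + 46) = 91*(1/(3/2) + 46) = 91*(2/3 + 46) = 91*(140/3) = 12740/3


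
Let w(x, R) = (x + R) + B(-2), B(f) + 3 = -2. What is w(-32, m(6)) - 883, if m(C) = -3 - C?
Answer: -929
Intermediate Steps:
B(f) = -5 (B(f) = -3 - 2 = -5)
w(x, R) = -5 + R + x (w(x, R) = (x + R) - 5 = (R + x) - 5 = -5 + R + x)
w(-32, m(6)) - 883 = (-5 + (-3 - 1*6) - 32) - 883 = (-5 + (-3 - 6) - 32) - 883 = (-5 - 9 - 32) - 883 = -46 - 883 = -929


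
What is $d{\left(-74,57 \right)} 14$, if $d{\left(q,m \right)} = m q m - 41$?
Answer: $-3366538$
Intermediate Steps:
$d{\left(q,m \right)} = -41 + q m^{2}$ ($d{\left(q,m \right)} = q m^{2} - 41 = -41 + q m^{2}$)
$d{\left(-74,57 \right)} 14 = \left(-41 - 74 \cdot 57^{2}\right) 14 = \left(-41 - 240426\right) 14 = \left(-240467\right) 14 = -3366538$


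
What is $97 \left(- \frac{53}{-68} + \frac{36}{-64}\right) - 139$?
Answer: $- \frac{32085}{272} \approx -117.96$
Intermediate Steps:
$97 \left(- \frac{53}{-68} + \frac{36}{-64}\right) - 139 = 97 \left(\left(-53\right) \left(- \frac{1}{68}\right) + 36 \left(- \frac{1}{64}\right)\right) - 139 = 97 \left(\frac{53}{68} - \frac{9}{16}\right) - 139 = 97 \cdot \frac{59}{272} - 139 = \frac{5723}{272} - 139 = - \frac{32085}{272}$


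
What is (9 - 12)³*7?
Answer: -189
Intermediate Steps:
(9 - 12)³*7 = (-3)³*7 = -27*7 = -189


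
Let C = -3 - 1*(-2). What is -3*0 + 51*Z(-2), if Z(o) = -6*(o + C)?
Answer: 918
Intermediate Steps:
C = -1 (C = -3 + 2 = -1)
Z(o) = 6 - 6*o (Z(o) = -6*(o - 1) = -6*(-1 + o) = 6 - 6*o)
-3*0 + 51*Z(-2) = -3*0 + 51*(6 - 6*(-2)) = 0 + 51*(6 + 12) = 0 + 51*18 = 0 + 918 = 918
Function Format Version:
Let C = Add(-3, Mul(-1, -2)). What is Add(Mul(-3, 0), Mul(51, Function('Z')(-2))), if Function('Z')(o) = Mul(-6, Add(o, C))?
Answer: 918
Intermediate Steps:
C = -1 (C = Add(-3, 2) = -1)
Function('Z')(o) = Add(6, Mul(-6, o)) (Function('Z')(o) = Mul(-6, Add(o, -1)) = Mul(-6, Add(-1, o)) = Add(6, Mul(-6, o)))
Add(Mul(-3, 0), Mul(51, Function('Z')(-2))) = Add(Mul(-3, 0), Mul(51, Add(6, Mul(-6, -2)))) = Add(0, Mul(51, Add(6, 12))) = Add(0, Mul(51, 18)) = Add(0, 918) = 918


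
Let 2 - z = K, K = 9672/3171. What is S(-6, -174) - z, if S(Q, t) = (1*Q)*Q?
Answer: 39162/1057 ≈ 37.050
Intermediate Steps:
S(Q, t) = Q**2 (S(Q, t) = Q*Q = Q**2)
K = 3224/1057 (K = 9672*(1/3171) = 3224/1057 ≈ 3.0501)
z = -1110/1057 (z = 2 - 1*3224/1057 = 2 - 3224/1057 = -1110/1057 ≈ -1.0501)
S(-6, -174) - z = (-6)**2 - 1*(-1110/1057) = 36 + 1110/1057 = 39162/1057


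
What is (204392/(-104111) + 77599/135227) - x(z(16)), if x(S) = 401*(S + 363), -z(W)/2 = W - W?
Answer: -2049345461017406/14078618197 ≈ -1.4556e+5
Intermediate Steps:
z(W) = 0 (z(W) = -2*(W - W) = -2*0 = 0)
x(S) = 145563 + 401*S (x(S) = 401*(363 + S) = 145563 + 401*S)
(204392/(-104111) + 77599/135227) - x(z(16)) = (204392/(-104111) + 77599/135227) - (145563 + 401*0) = (204392*(-1/104111) + 77599*(1/135227)) - (145563 + 0) = (-204392/104111 + 77599/135227) - 1*145563 = -19560407495/14078618197 - 145563 = -2049345461017406/14078618197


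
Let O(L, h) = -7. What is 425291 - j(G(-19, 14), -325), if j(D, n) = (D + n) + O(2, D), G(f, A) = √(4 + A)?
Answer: 425623 - 3*√2 ≈ 4.2562e+5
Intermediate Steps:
j(D, n) = -7 + D + n (j(D, n) = (D + n) - 7 = -7 + D + n)
425291 - j(G(-19, 14), -325) = 425291 - (-7 + √(4 + 14) - 325) = 425291 - (-7 + √18 - 325) = 425291 - (-7 + 3*√2 - 325) = 425291 - (-332 + 3*√2) = 425291 + (332 - 3*√2) = 425623 - 3*√2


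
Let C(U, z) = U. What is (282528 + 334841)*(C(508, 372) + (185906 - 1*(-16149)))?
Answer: 125056116747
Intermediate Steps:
(282528 + 334841)*(C(508, 372) + (185906 - 1*(-16149))) = (282528 + 334841)*(508 + (185906 - 1*(-16149))) = 617369*(508 + (185906 + 16149)) = 617369*(508 + 202055) = 617369*202563 = 125056116747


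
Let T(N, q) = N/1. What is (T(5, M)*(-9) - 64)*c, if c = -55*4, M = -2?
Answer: 23980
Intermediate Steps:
T(N, q) = N (T(N, q) = N*1 = N)
c = -220
(T(5, M)*(-9) - 64)*c = (5*(-9) - 64)*(-220) = (-45 - 64)*(-220) = -109*(-220) = 23980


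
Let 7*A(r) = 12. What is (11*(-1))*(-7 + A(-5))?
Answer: 407/7 ≈ 58.143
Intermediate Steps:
A(r) = 12/7 (A(r) = (⅐)*12 = 12/7)
(11*(-1))*(-7 + A(-5)) = (11*(-1))*(-7 + 12/7) = -11*(-37/7) = 407/7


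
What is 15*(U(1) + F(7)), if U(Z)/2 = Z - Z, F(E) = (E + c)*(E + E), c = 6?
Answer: 2730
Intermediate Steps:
F(E) = 2*E*(6 + E) (F(E) = (E + 6)*(E + E) = (6 + E)*(2*E) = 2*E*(6 + E))
U(Z) = 0 (U(Z) = 2*(Z - Z) = 2*0 = 0)
15*(U(1) + F(7)) = 15*(0 + 2*7*(6 + 7)) = 15*(0 + 2*7*13) = 15*(0 + 182) = 15*182 = 2730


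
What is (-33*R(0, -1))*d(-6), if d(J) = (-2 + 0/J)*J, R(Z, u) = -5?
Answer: 1980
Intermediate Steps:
d(J) = -2*J (d(J) = (-2 + 0)*J = -2*J)
(-33*R(0, -1))*d(-6) = (-33*(-5))*(-2*(-6)) = 165*12 = 1980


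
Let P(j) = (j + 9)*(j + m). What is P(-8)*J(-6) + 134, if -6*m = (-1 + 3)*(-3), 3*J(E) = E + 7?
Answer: 395/3 ≈ 131.67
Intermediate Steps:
J(E) = 7/3 + E/3 (J(E) = (E + 7)/3 = (7 + E)/3 = 7/3 + E/3)
m = 1 (m = -(-1 + 3)*(-3)/6 = -(-3)/3 = -⅙*(-6) = 1)
P(j) = (1 + j)*(9 + j) (P(j) = (j + 9)*(j + 1) = (9 + j)*(1 + j) = (1 + j)*(9 + j))
P(-8)*J(-6) + 134 = (9 + (-8)² + 10*(-8))*(7/3 + (⅓)*(-6)) + 134 = (9 + 64 - 80)*(7/3 - 2) + 134 = -7*⅓ + 134 = -7/3 + 134 = 395/3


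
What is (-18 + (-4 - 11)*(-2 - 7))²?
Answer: 13689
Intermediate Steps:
(-18 + (-4 - 11)*(-2 - 7))² = (-18 - 15*(-9))² = (-18 + 135)² = 117² = 13689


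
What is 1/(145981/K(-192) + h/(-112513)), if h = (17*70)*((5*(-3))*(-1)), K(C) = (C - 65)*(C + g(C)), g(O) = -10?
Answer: 5840999882/15498095353 ≈ 0.37688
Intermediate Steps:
K(C) = (-65 + C)*(-10 + C) (K(C) = (C - 65)*(C - 10) = (-65 + C)*(-10 + C))
h = 17850 (h = 1190*(-15*(-1)) = 1190*15 = 17850)
1/(145981/K(-192) + h/(-112513)) = 1/(145981/(650 + (-192)² - 75*(-192)) + 17850/(-112513)) = 1/(145981/(650 + 36864 + 14400) + 17850*(-1/112513)) = 1/(145981/51914 - 17850/112513) = 1/(15498095353/5840999882) = 5840999882/15498095353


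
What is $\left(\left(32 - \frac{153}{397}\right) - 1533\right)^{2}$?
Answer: $\frac{355275602500}{157609} \approx 2.2542 \cdot 10^{6}$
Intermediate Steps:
$\left(\left(32 - \frac{153}{397}\right) - 1533\right)^{2} = \left(\frac{12551}{397} - 1533\right)^{2} = \left(- \frac{596050}{397}\right)^{2} = \frac{355275602500}{157609}$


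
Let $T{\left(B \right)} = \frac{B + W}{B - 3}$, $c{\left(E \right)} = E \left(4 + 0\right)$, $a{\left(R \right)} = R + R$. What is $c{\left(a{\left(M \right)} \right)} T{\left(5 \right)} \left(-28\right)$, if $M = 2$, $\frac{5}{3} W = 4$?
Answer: $- \frac{8288}{5} \approx -1657.6$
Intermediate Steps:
$W = \frac{12}{5}$ ($W = \frac{3}{5} \cdot 4 = \frac{12}{5} \approx 2.4$)
$a{\left(R \right)} = 2 R$
$c{\left(E \right)} = 4 E$ ($c{\left(E \right)} = E 4 = 4 E$)
$T{\left(B \right)} = \frac{\frac{12}{5} + B}{-3 + B}$ ($T{\left(B \right)} = \frac{B + \frac{12}{5}}{B - 3} = \frac{\frac{12}{5} + B}{-3 + B}$)
$c{\left(a{\left(M \right)} \right)} T{\left(5 \right)} \left(-28\right) = 4 \cdot 2 \cdot 2 \frac{\frac{12}{5} + 5}{-3 + 5} \left(-28\right) = 4 \cdot 4 \cdot \frac{1}{2} \cdot \frac{37}{5} \left(-28\right) = 16 \cdot \frac{1}{2} \cdot \frac{37}{5} \left(-28\right) = 16 \cdot \frac{37}{10} \left(-28\right) = \frac{296}{5} \left(-28\right) = - \frac{8288}{5}$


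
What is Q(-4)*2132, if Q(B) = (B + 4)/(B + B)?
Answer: 0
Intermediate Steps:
Q(B) = (4 + B)/(2*B) (Q(B) = (4 + B)/((2*B)) = (4 + B)*(1/(2*B)) = (4 + B)/(2*B))
Q(-4)*2132 = ((1/2)*(4 - 4)/(-4))*2132 = ((1/2)*(-1/4)*0)*2132 = 0*2132 = 0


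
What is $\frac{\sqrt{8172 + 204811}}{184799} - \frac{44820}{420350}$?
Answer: $- \frac{4482}{42035} + \frac{\sqrt{212983}}{184799} \approx -0.10413$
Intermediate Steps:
$\frac{\sqrt{8172 + 204811}}{184799} - \frac{44820}{420350} = \sqrt{212983} \cdot \frac{1}{184799} - \frac{4482}{42035} = \frac{\sqrt{212983}}{184799} - \frac{4482}{42035} = - \frac{4482}{42035} + \frac{\sqrt{212983}}{184799}$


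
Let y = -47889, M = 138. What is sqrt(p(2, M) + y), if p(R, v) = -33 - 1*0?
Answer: 7*I*sqrt(978) ≈ 218.91*I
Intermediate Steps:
p(R, v) = -33 (p(R, v) = -33 + 0 = -33)
sqrt(p(2, M) + y) = sqrt(-33 - 47889) = sqrt(-47922) = 7*I*sqrt(978)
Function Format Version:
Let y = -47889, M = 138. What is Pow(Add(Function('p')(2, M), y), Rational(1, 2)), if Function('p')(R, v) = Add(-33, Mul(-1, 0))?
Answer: Mul(7, I, Pow(978, Rational(1, 2))) ≈ Mul(218.91, I)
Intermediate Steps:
Function('p')(R, v) = -33 (Function('p')(R, v) = Add(-33, 0) = -33)
Pow(Add(Function('p')(2, M), y), Rational(1, 2)) = Pow(Add(-33, -47889), Rational(1, 2)) = Pow(-47922, Rational(1, 2)) = Mul(7, I, Pow(978, Rational(1, 2)))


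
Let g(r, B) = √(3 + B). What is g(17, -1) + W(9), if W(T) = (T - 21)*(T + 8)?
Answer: -204 + √2 ≈ -202.59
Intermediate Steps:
W(T) = (-21 + T)*(8 + T)
g(17, -1) + W(9) = √(3 - 1) + (-168 + 9² - 13*9) = √2 + (-168 + 81 - 117) = √2 - 204 = -204 + √2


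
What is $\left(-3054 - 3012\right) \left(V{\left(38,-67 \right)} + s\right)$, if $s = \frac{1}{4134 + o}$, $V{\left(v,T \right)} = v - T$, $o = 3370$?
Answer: $- \frac{2389764393}{3752} \approx -6.3693 \cdot 10^{5}$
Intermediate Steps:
$s = \frac{1}{7504}$ ($s = \frac{1}{4134 + 3370} = \frac{1}{7504} \approx 0.00013326$)
$\left(-3054 - 3012\right) \left(V{\left(38,-67 \right)} + s\right) = \left(-3054 - 3012\right) \left(\left(38 - -67\right) + \frac{1}{7504}\right) = - 6066 \left(\left(38 + 67\right) + \frac{1}{7504}\right) = - 6066 \left(105 + \frac{1}{7504}\right) = \left(-6066\right) \frac{787921}{7504} = - \frac{2389764393}{3752}$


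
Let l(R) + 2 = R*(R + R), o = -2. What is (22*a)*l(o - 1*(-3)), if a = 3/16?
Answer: 0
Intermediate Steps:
a = 3/16 (a = (1/16)*3 = 3/16 ≈ 0.18750)
l(R) = -2 + 2*R² (l(R) = -2 + R*(R + R) = -2 + R*(2*R) = -2 + 2*R²)
(22*a)*l(o - 1*(-3)) = (22*(3/16))*(-2 + 2*(-2 - 1*(-3))²) = 33*(-2 + 2*(-2 + 3)²)/8 = 33*(-2 + 2*1²)/8 = 33*(-2 + 2*1)/8 = 33*(-2 + 2)/8 = (33/8)*0 = 0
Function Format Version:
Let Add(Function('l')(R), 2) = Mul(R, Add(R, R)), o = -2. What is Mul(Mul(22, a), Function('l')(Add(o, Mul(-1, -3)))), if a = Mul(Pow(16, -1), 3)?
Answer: 0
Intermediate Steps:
a = Rational(3, 16) (a = Mul(Rational(1, 16), 3) = Rational(3, 16) ≈ 0.18750)
Function('l')(R) = Add(-2, Mul(2, Pow(R, 2))) (Function('l')(R) = Add(-2, Mul(R, Add(R, R))) = Add(-2, Mul(R, Mul(2, R))) = Add(-2, Mul(2, Pow(R, 2))))
Mul(Mul(22, a), Function('l')(Add(o, Mul(-1, -3)))) = Mul(Mul(22, Rational(3, 16)), Add(-2, Mul(2, Pow(Add(-2, Mul(-1, -3)), 2)))) = Mul(Rational(33, 8), Add(-2, Mul(2, Pow(Add(-2, 3), 2)))) = Mul(Rational(33, 8), Add(-2, Mul(2, Pow(1, 2)))) = Mul(Rational(33, 8), Add(-2, Mul(2, 1))) = Mul(Rational(33, 8), Add(-2, 2)) = Mul(Rational(33, 8), 0) = 0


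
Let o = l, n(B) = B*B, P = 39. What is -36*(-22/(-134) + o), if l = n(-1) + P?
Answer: -96876/67 ≈ -1445.9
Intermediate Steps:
n(B) = B²
l = 40 (l = (-1)² + 39 = 1 + 39 = 40)
o = 40
-36*(-22/(-134) + o) = -36*(-22/(-134) + 40) = -36*(-22*(-1/134) + 40) = -36*(11/67 + 40) = -36*2691/67 = -96876/67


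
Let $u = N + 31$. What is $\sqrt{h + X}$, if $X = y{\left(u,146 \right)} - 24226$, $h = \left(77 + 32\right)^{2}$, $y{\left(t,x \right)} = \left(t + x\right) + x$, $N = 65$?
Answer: $i \sqrt{11957} \approx 109.35 i$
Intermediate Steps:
$u = 96$ ($u = 65 + 31 = 96$)
$y{\left(t,x \right)} = t + 2 x$
$h = 11881$ ($h = 109^{2} = 11881$)
$X = -23838$ ($X = \left(96 + 2 \cdot 146\right) - 24226 = \left(96 + 292\right) - 24226 = 388 - 24226 = -23838$)
$\sqrt{h + X} = \sqrt{11881 - 23838} = \sqrt{-11957} = i \sqrt{11957}$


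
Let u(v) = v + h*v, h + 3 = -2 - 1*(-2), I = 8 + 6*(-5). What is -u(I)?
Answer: -44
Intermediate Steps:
I = -22 (I = 8 - 30 = -22)
h = -3 (h = -3 + (-2 - 1*(-2)) = -3 + (-2 + 2) = -3 + 0 = -3)
u(v) = -2*v (u(v) = v - 3*v = -2*v)
-u(I) = -(-2)*(-22) = -1*44 = -44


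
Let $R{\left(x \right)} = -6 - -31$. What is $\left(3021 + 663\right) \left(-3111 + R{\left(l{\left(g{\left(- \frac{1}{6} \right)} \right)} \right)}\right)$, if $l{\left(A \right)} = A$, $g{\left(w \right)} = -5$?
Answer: $-11368824$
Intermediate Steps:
$R{\left(x \right)} = 25$ ($R{\left(x \right)} = -6 + 31 = 25$)
$\left(3021 + 663\right) \left(-3111 + R{\left(l{\left(g{\left(- \frac{1}{6} \right)} \right)} \right)}\right) = \left(3021 + 663\right) \left(-3111 + 25\right) = 3684 \left(-3086\right) = -11368824$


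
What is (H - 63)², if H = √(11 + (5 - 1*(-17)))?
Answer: (63 - √33)² ≈ 3278.2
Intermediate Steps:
H = √33 (H = √(11 + (5 + 17)) = √(11 + 22) = √33 ≈ 5.7446)
(H - 63)² = (√33 - 63)² = (-63 + √33)²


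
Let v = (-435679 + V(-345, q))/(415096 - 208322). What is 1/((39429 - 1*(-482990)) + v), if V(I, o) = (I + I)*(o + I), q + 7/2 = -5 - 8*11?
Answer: 103387/54011267631 ≈ 1.9142e-6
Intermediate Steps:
q = -193/2 (q = -7/2 + (-5 - 8*11) = -7/2 + (-5 - 88) = -7/2 - 93 = -193/2 ≈ -96.500)
V(I, o) = 2*I*(I + o) (V(I, o) = (2*I)*(I + o) = 2*I*(I + o))
v = -65522/103387 (v = (-435679 + 2*(-345)*(-345 - 193/2))/(415096 - 208322) = (-435679 + 2*(-345)*(-883/2))/206774 = (-435679 + 304635)*(1/206774) = -131044*1/206774 = -65522/103387 ≈ -0.63375)
1/((39429 - 1*(-482990)) + v) = 1/((39429 - 1*(-482990)) - 65522/103387) = 1/((39429 + 482990) - 65522/103387) = 1/(522419 - 65522/103387) = 1/(54011267631/103387) = 103387/54011267631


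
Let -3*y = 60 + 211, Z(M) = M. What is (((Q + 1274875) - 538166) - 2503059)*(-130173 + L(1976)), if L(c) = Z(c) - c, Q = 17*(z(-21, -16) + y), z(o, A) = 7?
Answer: 230115490300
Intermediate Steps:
y = -271/3 (y = -(60 + 211)/3 = -1/3*271 = -271/3 ≈ -90.333)
Q = -4250/3 (Q = 17*(7 - 271/3) = 17*(-250/3) = -4250/3 ≈ -1416.7)
L(c) = 0 (L(c) = c - c = 0)
(((Q + 1274875) - 538166) - 2503059)*(-130173 + L(1976)) = (((-4250/3 + 1274875) - 538166) - 2503059)*(-130173 + 0) = ((3820375/3 - 538166) - 2503059)*(-130173) = (2205877/3 - 2503059)*(-130173) = -5303300/3*(-130173) = 230115490300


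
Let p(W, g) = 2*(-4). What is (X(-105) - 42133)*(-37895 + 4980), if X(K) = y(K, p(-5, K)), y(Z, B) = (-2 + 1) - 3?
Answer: 1386939355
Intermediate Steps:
p(W, g) = -8
y(Z, B) = -4 (y(Z, B) = -1 - 3 = -4)
X(K) = -4
(X(-105) - 42133)*(-37895 + 4980) = (-4 - 42133)*(-37895 + 4980) = -42137*(-32915) = 1386939355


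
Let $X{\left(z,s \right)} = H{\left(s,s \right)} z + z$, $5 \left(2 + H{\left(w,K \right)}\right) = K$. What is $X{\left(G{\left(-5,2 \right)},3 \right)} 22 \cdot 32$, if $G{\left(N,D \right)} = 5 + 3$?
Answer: $- \frac{11264}{5} \approx -2252.8$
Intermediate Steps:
$G{\left(N,D \right)} = 8$
$H{\left(w,K \right)} = -2 + \frac{K}{5}$
$X{\left(z,s \right)} = z + z \left(-2 + \frac{s}{5}\right)$ ($X{\left(z,s \right)} = \left(-2 + \frac{s}{5}\right) z + z = z \left(-2 + \frac{s}{5}\right) + z = z + z \left(-2 + \frac{s}{5}\right)$)
$X{\left(G{\left(-5,2 \right)},3 \right)} 22 \cdot 32 = \frac{1}{5} \cdot 8 \left(-5 + 3\right) 22 \cdot 32 = \frac{1}{5} \cdot 8 \left(-2\right) 22 \cdot 32 = \left(- \frac{16}{5}\right) 22 \cdot 32 = \left(- \frac{352}{5}\right) 32 = - \frac{11264}{5}$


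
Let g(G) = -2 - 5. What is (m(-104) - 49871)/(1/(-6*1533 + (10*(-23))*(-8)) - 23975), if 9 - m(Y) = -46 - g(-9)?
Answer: 366597634/176408051 ≈ 2.0781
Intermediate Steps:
g(G) = -7
m(Y) = 48 (m(Y) = 9 - (-46 - 1*(-7)) = 9 - (-46 + 7) = 9 - 1*(-39) = 9 + 39 = 48)
(m(-104) - 49871)/(1/(-6*1533 + (10*(-23))*(-8)) - 23975) = (48 - 49871)/(1/(-6*1533 + (10*(-23))*(-8)) - 23975) = -49823/(1/(-9198 - 230*(-8)) - 23975) = -49823/(1/(-9198 + 1840) - 23975) = -49823/(1/(-7358) - 23975) = -49823/(-1/7358 - 23975) = -49823/(-176408051/7358) = -49823*(-7358/176408051) = 366597634/176408051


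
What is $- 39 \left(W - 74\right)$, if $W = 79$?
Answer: $-195$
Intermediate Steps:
$- 39 \left(W - 74\right) = - 39 \left(79 - 74\right) = \left(-39\right) 5 = -195$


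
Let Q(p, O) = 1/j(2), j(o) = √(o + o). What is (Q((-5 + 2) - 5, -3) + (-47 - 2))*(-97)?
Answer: 9409/2 ≈ 4704.5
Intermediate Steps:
j(o) = √2*√o (j(o) = √(2*o) = √2*√o)
Q(p, O) = ½ (Q(p, O) = 1/(√2*√2) = 1/2 = ½)
(Q((-5 + 2) - 5, -3) + (-47 - 2))*(-97) = (½ + (-47 - 2))*(-97) = (½ - 49)*(-97) = -97/2*(-97) = 9409/2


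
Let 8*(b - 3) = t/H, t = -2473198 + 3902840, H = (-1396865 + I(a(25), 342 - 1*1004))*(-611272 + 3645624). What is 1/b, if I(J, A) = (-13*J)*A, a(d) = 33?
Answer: 13507320828736/40521961771387 ≈ 0.33333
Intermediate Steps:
I(J, A) = -13*A*J
H = -3376830207184 (H = (-1396865 - 13*(342 - 1*1004)*33)*(-611272 + 3645624) = (-1396865 - 13*(342 - 1004)*33)*3034352 = (-1396865 - 13*(-662)*33)*3034352 = (-1396865 + 283998)*3034352 = -1112867*3034352 = -3376830207184)
t = 1429642
b = 40521961771387/13507320828736 (b = 3 + (1429642/(-3376830207184))/8 = 3 + (1429642*(-1/3376830207184))/8 = 3 + (⅛)*(-714821/1688415103592) = 3 - 714821/13507320828736 = 40521961771387/13507320828736 ≈ 3.0000)
1/b = 1/(40521961771387/13507320828736) = 13507320828736/40521961771387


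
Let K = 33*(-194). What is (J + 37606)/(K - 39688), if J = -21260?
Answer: -743/2095 ≈ -0.35465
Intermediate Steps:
K = -6402
(J + 37606)/(K - 39688) = (-21260 + 37606)/(-6402 - 39688) = 16346/(-46090) = 16346*(-1/46090) = -743/2095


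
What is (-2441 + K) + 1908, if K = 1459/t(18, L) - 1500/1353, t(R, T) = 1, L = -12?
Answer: 417126/451 ≈ 924.89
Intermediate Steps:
K = 657509/451 (K = 1459/1 - 1500/1353 = 1459*1 - 1500*1/1353 = 1459 - 500/451 = 657509/451 ≈ 1457.9)
(-2441 + K) + 1908 = (-2441 + 657509/451) + 1908 = -443382/451 + 1908 = 417126/451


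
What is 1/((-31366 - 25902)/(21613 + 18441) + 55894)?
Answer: 20027/1119360504 ≈ 1.7891e-5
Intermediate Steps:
1/((-31366 - 25902)/(21613 + 18441) + 55894) = 1/(-57268/40054 + 55894) = 1/(-57268*1/40054 + 55894) = 1/(-28634/20027 + 55894) = 1/(1119360504/20027) = 20027/1119360504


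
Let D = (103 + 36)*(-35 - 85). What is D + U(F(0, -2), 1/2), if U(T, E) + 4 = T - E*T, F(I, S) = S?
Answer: -16685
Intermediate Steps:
U(T, E) = -4 + T - E*T (U(T, E) = -4 + (T - E*T) = -4 + T - E*T)
D = -16680 (D = 139*(-120) = -16680)
D + U(F(0, -2), 1/2) = -16680 + (-4 - 2 - 1*(-2)/2) = -16680 + (-4 - 2 - 1*½*(-2)) = -16680 + (-4 - 2 + 1) = -16680 - 5 = -16685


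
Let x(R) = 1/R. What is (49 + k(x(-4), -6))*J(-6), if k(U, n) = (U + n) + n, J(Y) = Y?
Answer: -441/2 ≈ -220.50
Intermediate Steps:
k(U, n) = U + 2*n
(49 + k(x(-4), -6))*J(-6) = (49 + (1/(-4) + 2*(-6)))*(-6) = (49 + (-1/4 - 12))*(-6) = (49 - 49/4)*(-6) = (147/4)*(-6) = -441/2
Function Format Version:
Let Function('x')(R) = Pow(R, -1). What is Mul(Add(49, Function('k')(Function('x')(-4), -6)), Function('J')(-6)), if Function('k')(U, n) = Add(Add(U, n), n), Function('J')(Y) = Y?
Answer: Rational(-441, 2) ≈ -220.50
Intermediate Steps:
Function('k')(U, n) = Add(U, Mul(2, n))
Mul(Add(49, Function('k')(Function('x')(-4), -6)), Function('J')(-6)) = Mul(Add(49, Add(Pow(-4, -1), Mul(2, -6))), -6) = Mul(Add(49, Add(Rational(-1, 4), -12)), -6) = Mul(Add(49, Rational(-49, 4)), -6) = Mul(Rational(147, 4), -6) = Rational(-441, 2)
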